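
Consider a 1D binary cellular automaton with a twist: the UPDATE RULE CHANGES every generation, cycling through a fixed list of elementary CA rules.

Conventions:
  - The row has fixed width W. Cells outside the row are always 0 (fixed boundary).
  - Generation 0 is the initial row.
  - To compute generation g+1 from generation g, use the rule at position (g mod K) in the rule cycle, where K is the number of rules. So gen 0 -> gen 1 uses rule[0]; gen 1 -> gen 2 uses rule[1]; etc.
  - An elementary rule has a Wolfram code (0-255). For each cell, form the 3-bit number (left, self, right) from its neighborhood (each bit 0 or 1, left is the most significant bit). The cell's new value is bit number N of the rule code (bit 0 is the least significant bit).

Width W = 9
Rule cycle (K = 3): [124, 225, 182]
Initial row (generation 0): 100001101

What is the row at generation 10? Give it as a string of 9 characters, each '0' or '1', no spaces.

Gen 0: 100001101
Gen 1 (rule 124): 110001111
Gen 2 (rule 225): 010100111
Gen 3 (rule 182): 111111010
Gen 4 (rule 124): 100001111
Gen 5 (rule 225): 001100111
Gen 6 (rule 182): 010011010
Gen 7 (rule 124): 011011111
Gen 8 (rule 225): 001101111
Gen 9 (rule 182): 010010110
Gen 10 (rule 124): 011011111

Answer: 011011111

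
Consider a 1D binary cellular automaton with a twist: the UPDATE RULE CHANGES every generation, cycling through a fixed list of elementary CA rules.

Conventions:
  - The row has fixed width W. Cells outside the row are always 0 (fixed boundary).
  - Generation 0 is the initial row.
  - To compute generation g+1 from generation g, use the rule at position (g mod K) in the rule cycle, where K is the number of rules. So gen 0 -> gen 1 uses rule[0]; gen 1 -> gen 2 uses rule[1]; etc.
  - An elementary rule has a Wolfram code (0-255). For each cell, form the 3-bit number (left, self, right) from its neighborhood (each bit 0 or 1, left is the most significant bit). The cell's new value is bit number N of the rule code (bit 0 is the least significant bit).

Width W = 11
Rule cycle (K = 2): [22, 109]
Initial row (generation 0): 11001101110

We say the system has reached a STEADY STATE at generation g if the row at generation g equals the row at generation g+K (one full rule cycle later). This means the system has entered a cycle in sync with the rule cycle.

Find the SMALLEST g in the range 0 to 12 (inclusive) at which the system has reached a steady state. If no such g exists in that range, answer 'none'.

Gen 0: 11001101110
Gen 1 (rule 22): 00110000001
Gen 2 (rule 109): 10110111101
Gen 3 (rule 22): 10000000001
Gen 4 (rule 109): 10111111101
Gen 5 (rule 22): 10000000001
Gen 6 (rule 109): 10111111101
Gen 7 (rule 22): 10000000001
Gen 8 (rule 109): 10111111101
Gen 9 (rule 22): 10000000001
Gen 10 (rule 109): 10111111101
Gen 11 (rule 22): 10000000001
Gen 12 (rule 109): 10111111101
Gen 13 (rule 22): 10000000001
Gen 14 (rule 109): 10111111101

Answer: 3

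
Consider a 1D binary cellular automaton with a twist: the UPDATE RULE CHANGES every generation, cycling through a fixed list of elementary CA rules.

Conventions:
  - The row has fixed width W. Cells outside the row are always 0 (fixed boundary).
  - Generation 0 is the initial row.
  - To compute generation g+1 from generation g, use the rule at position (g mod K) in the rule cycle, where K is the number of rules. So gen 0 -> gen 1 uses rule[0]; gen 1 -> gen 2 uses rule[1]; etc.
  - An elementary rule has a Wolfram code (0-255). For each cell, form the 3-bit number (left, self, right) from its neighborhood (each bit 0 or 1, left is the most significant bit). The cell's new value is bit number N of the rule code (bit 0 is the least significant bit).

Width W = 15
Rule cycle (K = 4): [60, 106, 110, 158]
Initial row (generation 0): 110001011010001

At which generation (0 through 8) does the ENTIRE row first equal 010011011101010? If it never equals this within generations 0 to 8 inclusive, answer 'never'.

Gen 0: 110001011010001
Gen 1 (rule 60): 101001110111001
Gen 2 (rule 106): 010011011101010
Gen 3 (rule 110): 110111110111110
Gen 4 (rule 158): 100111100111101
Gen 5 (rule 60): 110100010100011
Gen 6 (rule 106): 111000101000111
Gen 7 (rule 110): 101001111001101
Gen 8 (rule 158): 101111110111001

Answer: 2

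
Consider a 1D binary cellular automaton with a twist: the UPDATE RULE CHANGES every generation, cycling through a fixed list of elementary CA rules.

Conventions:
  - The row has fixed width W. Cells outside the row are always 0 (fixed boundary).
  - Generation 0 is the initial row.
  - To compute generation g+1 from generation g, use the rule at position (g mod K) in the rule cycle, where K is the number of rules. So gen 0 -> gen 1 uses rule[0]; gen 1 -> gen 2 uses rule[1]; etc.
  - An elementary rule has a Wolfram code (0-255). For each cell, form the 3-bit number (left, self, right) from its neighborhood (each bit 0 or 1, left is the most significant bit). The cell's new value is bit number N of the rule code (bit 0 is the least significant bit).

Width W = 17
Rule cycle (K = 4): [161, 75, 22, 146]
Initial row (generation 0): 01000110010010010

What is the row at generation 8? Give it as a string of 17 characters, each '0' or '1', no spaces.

Gen 0: 01000110010010010
Gen 1 (rule 161): 00010000000000000
Gen 2 (rule 75): 11100111111111111
Gen 3 (rule 22): 00011000000000000
Gen 4 (rule 146): 00100100000000000
Gen 5 (rule 161): 10000001111111111
Gen 6 (rule 75): 00111111000000001
Gen 7 (rule 22): 01000000100000011
Gen 8 (rule 146): 10100001010000100

Answer: 10100001010000100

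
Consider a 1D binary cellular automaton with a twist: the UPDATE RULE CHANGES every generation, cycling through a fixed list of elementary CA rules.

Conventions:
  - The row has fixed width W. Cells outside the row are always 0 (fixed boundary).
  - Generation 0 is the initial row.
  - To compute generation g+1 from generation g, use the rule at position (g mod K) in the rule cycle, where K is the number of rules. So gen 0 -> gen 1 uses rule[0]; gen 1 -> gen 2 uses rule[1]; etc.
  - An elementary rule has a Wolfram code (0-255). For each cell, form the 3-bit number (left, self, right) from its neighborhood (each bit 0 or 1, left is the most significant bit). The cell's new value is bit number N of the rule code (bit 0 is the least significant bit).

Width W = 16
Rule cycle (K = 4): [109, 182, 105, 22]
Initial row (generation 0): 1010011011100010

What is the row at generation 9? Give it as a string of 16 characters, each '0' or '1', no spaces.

Answer: 1011011010111111

Derivation:
Gen 0: 1010011011100010
Gen 1 (rule 109): 1110011110101010
Gen 2 (rule 182): 0101101101111111
Gen 3 (rule 105): 0011111111000001
Gen 4 (rule 22): 0100000000100011
Gen 5 (rule 109): 0101111110101011
Gen 6 (rule 182): 1110111101111100
Gen 7 (rule 105): 1011100111000101
Gen 8 (rule 22): 1000011000101101
Gen 9 (rule 109): 1011011010111111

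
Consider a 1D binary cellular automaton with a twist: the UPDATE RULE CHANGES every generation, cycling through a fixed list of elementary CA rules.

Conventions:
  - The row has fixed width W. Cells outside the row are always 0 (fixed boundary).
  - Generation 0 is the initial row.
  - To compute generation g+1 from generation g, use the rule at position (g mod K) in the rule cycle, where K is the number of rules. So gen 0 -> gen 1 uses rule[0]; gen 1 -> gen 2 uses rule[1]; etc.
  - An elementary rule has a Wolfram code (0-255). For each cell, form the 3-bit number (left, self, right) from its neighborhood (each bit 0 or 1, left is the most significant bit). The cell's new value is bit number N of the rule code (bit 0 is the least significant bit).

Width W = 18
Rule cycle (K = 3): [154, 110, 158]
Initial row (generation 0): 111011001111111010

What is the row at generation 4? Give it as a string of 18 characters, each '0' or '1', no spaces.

Answer: 011110001001111101

Derivation:
Gen 0: 111011001111111010
Gen 1 (rule 154): 110010111111110001
Gen 2 (rule 110): 110111100000010011
Gen 3 (rule 158): 100111010000111110
Gen 4 (rule 154): 011110001001111101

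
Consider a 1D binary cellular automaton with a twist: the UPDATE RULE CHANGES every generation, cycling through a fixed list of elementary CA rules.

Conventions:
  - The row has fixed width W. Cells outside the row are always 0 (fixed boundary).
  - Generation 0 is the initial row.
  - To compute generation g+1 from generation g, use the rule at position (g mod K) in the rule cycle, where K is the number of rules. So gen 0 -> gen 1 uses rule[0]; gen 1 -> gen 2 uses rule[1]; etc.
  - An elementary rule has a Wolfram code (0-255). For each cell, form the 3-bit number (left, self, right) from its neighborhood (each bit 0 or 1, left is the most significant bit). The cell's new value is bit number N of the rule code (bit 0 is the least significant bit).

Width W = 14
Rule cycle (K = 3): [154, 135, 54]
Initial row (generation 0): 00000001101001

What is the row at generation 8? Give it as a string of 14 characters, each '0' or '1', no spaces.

Gen 0: 00000001101001
Gen 1 (rule 154): 00000011000110
Gen 2 (rule 135): 11111100011000
Gen 3 (rule 54): 00000010100100
Gen 4 (rule 154): 00000100011010
Gen 5 (rule 135): 11111101100010
Gen 6 (rule 54): 00000010010111
Gen 7 (rule 154): 00000101100110
Gen 8 (rule 135): 11111100001000

Answer: 11111100001000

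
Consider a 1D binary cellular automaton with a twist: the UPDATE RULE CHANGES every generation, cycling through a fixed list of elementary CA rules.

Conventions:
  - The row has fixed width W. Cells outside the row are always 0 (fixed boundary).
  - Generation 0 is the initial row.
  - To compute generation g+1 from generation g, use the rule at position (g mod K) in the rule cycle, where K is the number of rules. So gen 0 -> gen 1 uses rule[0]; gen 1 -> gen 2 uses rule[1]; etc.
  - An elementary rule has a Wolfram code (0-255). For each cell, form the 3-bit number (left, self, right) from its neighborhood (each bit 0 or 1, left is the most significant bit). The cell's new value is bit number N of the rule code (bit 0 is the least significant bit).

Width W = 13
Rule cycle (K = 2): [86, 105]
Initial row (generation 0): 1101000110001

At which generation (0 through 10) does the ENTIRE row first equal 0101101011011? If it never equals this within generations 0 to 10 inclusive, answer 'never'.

Answer: 1

Derivation:
Gen 0: 1101000110001
Gen 1 (rule 86): 0101101011011
Gen 2 (rule 105): 0011110111111
Gen 3 (rule 86): 0100010000001
Gen 4 (rule 105): 0001000111100
Gen 5 (rule 86): 0011101000110
Gen 6 (rule 105): 1010110010110
Gen 7 (rule 86): 1010011110011
Gen 8 (rule 105): 0100010010011
Gen 9 (rule 86): 1110111111101
Gen 10 (rule 105): 1011100000110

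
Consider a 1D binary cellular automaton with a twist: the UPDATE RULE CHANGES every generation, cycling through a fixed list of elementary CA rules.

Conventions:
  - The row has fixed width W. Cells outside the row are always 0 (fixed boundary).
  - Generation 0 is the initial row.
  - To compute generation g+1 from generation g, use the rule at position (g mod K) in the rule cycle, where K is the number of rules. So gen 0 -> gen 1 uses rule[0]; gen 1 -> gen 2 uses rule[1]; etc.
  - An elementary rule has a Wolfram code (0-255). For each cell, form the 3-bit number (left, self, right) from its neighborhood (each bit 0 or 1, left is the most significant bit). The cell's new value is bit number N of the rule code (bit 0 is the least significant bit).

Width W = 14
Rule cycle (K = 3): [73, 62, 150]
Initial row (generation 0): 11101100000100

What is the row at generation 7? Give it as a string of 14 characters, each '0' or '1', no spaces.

Answer: 01001010100100

Derivation:
Gen 0: 11101100000100
Gen 1 (rule 73): 10101101110001
Gen 2 (rule 62): 11111011001011
Gen 3 (rule 150): 01110000111000
Gen 4 (rule 73): 01010110101011
Gen 5 (rule 62): 11111101111110
Gen 6 (rule 150): 01111000111101
Gen 7 (rule 73): 01001010100100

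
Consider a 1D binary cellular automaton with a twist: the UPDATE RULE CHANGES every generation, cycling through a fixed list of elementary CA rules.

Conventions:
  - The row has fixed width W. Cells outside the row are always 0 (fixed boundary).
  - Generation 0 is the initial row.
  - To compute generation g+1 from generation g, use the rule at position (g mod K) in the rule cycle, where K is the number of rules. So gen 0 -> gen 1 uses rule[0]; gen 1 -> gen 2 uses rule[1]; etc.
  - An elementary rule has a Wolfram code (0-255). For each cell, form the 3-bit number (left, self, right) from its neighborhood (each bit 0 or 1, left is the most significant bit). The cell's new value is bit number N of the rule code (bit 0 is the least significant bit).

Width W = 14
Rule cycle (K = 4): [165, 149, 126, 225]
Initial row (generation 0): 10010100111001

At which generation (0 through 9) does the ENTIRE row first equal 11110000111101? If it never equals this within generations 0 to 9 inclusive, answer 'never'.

Answer: 7

Derivation:
Gen 0: 10010100111001
Gen 1 (rule 165): 10011100010001
Gen 2 (rule 149): 11001011011101
Gen 3 (rule 126): 11111111110111
Gen 4 (rule 225): 01111111111011
Gen 5 (rule 165): 00111111110100
Gen 6 (rule 149): 10011111100111
Gen 7 (rule 126): 11110000111101
Gen 8 (rule 225): 01110110011110
Gen 9 (rule 165): 00101000001100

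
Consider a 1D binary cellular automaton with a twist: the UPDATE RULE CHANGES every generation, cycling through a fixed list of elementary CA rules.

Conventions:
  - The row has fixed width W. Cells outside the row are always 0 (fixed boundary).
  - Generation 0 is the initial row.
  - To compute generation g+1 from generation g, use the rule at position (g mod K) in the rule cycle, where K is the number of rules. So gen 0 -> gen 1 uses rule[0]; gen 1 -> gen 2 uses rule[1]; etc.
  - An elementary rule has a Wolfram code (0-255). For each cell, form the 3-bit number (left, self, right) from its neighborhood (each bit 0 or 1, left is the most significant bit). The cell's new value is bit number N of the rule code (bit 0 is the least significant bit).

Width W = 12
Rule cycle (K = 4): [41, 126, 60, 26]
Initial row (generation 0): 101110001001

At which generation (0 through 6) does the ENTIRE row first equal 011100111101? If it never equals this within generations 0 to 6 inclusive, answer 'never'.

Answer: never

Derivation:
Gen 0: 101110001001
Gen 1 (rule 41): 011000100000
Gen 2 (rule 126): 111101110000
Gen 3 (rule 60): 100011001000
Gen 4 (rule 26): 010110110100
Gen 5 (rule 41): 001101101001
Gen 6 (rule 126): 011111111111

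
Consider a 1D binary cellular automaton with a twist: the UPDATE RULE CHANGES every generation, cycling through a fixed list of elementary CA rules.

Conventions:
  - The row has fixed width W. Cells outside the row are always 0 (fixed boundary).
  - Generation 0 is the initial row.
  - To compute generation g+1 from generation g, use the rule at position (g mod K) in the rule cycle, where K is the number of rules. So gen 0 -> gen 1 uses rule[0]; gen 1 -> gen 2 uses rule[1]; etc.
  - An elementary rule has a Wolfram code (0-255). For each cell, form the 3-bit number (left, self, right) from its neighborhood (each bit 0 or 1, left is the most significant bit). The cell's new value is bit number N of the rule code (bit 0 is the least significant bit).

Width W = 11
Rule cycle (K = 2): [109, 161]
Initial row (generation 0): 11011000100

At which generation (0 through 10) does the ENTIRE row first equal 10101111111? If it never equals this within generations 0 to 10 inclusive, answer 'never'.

Gen 0: 11011000100
Gen 1 (rule 109): 11111010101
Gen 2 (rule 161): 01110101010
Gen 3 (rule 109): 01011111110
Gen 4 (rule 161): 00101111100
Gen 5 (rule 109): 10111000101
Gen 6 (rule 161): 01010010010
Gen 7 (rule 109): 01110010010
Gen 8 (rule 161): 00100000000
Gen 9 (rule 109): 10101111111
Gen 10 (rule 161): 01010111110

Answer: 9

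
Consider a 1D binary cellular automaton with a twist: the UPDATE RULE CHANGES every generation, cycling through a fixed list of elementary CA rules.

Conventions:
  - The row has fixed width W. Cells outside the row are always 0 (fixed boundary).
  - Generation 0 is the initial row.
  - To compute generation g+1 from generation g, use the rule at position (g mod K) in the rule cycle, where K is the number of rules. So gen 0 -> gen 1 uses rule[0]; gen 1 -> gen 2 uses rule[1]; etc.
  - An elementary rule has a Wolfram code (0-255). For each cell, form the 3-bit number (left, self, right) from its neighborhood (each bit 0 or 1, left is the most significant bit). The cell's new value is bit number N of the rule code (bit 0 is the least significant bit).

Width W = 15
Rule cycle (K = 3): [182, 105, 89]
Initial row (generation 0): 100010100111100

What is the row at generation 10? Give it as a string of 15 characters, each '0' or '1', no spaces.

Gen 0: 100010100111100
Gen 1 (rule 182): 110111111011010
Gen 2 (rule 105): 111100001111100
Gen 3 (rule 89): 100111101000111
Gen 4 (rule 182): 111011011101010
Gen 5 (rule 105): 101111110110100
Gen 6 (rule 89): 001000010110011
Gen 7 (rule 182): 011100111001100
Gen 8 (rule 105): 010100101001101
Gen 9 (rule 89): 000010000101100
Gen 10 (rule 182): 000111001110010

Answer: 000111001110010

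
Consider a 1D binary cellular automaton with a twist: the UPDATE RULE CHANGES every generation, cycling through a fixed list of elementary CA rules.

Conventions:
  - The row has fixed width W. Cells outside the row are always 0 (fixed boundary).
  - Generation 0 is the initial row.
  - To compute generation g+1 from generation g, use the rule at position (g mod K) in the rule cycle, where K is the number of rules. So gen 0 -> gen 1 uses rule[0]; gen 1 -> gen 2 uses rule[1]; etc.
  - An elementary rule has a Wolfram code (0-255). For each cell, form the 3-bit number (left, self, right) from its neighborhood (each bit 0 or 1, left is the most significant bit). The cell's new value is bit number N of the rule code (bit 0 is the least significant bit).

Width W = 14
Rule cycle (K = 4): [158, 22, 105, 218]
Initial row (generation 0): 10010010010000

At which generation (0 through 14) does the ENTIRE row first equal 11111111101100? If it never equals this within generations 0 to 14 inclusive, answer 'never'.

Gen 0: 10010010010000
Gen 1 (rule 158): 11111111111000
Gen 2 (rule 22): 00000000000100
Gen 3 (rule 105): 11111111110001
Gen 4 (rule 218): 11111111111010
Gen 5 (rule 158): 11111111110011
Gen 6 (rule 22): 00000000001100
Gen 7 (rule 105): 11111111101101
Gen 8 (rule 218): 11111111101100
Gen 9 (rule 158): 11111111001010
Gen 10 (rule 22): 00000000111011
Gen 11 (rule 105): 11111110101111
Gen 12 (rule 218): 11111110001111
Gen 13 (rule 158): 11111101011110
Gen 14 (rule 22): 00000001000001

Answer: 8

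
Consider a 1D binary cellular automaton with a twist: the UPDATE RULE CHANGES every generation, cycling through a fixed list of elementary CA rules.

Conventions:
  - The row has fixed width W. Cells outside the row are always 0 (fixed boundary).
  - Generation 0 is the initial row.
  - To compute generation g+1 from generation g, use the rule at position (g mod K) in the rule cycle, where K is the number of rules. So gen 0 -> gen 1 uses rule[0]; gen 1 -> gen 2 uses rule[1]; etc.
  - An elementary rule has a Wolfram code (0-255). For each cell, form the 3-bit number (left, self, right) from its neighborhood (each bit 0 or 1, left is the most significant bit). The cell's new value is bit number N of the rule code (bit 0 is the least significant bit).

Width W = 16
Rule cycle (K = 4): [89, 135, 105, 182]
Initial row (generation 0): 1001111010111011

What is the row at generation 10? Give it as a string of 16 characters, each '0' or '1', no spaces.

Gen 0: 1001111010111011
Gen 1 (rule 89): 0101001000101011
Gen 2 (rule 135): 1101011011101000
Gen 3 (rule 105): 1110111110110011
Gen 4 (rule 182): 0101011101001100
Gen 5 (rule 89): 0000010100101111
Gen 6 (rule 135): 1111110101100110
Gen 7 (rule 105): 1000011011100110
Gen 8 (rule 182): 1100100101011001
Gen 9 (rule 89): 1110010000011100
Gen 10 (rule 135): 0100110111101001

Answer: 0100110111101001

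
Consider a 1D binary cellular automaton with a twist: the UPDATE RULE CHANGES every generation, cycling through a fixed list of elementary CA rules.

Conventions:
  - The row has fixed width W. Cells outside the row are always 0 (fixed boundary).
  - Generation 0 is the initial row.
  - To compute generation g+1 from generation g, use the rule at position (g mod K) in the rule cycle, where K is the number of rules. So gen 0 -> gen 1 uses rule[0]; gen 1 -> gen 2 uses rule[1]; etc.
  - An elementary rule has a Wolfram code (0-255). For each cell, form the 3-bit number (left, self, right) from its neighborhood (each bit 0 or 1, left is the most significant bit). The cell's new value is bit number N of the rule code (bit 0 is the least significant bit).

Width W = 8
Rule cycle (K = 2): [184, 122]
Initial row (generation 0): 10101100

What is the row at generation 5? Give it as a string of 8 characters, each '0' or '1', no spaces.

Answer: 10101010

Derivation:
Gen 0: 10101100
Gen 1 (rule 184): 01011010
Gen 2 (rule 122): 10111101
Gen 3 (rule 184): 01111010
Gen 4 (rule 122): 11001101
Gen 5 (rule 184): 10101010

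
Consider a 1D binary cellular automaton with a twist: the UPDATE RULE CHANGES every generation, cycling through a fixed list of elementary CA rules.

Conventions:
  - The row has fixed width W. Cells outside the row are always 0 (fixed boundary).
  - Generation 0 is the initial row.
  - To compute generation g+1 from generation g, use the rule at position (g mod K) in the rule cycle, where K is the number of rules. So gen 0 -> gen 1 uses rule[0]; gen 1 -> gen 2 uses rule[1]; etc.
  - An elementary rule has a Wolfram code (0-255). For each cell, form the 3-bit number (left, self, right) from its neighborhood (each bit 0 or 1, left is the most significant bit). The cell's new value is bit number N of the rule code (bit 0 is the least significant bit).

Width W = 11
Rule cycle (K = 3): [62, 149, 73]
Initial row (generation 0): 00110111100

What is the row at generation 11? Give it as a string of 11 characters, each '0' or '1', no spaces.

Gen 0: 00110111100
Gen 1 (rule 62): 01101100010
Gen 2 (rule 149): 00000011011
Gen 3 (rule 73): 11111011011
Gen 4 (rule 62): 10000110110
Gen 5 (rule 149): 11110000001
Gen 6 (rule 73): 10010111100
Gen 7 (rule 62): 11111100010
Gen 8 (rule 149): 01111011011
Gen 9 (rule 73): 01001011011
Gen 10 (rule 62): 11111110110
Gen 11 (rule 149): 01111100001

Answer: 01111100001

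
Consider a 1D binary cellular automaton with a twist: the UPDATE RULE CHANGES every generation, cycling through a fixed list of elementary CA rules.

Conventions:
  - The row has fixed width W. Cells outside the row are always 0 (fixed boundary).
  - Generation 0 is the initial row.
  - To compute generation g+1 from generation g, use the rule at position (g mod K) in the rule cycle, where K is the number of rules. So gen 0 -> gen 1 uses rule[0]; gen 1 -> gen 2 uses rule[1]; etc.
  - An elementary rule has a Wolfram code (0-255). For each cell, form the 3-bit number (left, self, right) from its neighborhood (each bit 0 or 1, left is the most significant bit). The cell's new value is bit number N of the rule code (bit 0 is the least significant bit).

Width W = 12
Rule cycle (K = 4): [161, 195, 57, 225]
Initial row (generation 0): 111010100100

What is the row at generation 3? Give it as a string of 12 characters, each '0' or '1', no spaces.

Answer: 011111010001

Derivation:
Gen 0: 111010100100
Gen 1 (rule 161): 010101000001
Gen 2 (rule 195): 100000011110
Gen 3 (rule 57): 011111010001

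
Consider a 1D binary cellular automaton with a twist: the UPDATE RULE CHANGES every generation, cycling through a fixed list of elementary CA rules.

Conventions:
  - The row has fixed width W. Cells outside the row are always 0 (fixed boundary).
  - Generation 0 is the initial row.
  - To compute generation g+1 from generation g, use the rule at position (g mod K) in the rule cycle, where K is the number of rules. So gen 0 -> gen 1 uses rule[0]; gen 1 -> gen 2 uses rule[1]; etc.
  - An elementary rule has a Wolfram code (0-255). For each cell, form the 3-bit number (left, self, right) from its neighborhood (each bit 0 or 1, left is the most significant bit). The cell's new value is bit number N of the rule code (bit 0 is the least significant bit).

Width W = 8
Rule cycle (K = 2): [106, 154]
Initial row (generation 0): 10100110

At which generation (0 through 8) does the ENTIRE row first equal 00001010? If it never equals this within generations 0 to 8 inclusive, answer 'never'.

Answer: never

Derivation:
Gen 0: 10100110
Gen 1 (rule 106): 01001110
Gen 2 (rule 154): 10111101
Gen 3 (rule 106): 01100110
Gen 4 (rule 154): 11011101
Gen 5 (rule 106): 11110110
Gen 6 (rule 154): 11100101
Gen 7 (rule 106): 10101010
Gen 8 (rule 154): 00000001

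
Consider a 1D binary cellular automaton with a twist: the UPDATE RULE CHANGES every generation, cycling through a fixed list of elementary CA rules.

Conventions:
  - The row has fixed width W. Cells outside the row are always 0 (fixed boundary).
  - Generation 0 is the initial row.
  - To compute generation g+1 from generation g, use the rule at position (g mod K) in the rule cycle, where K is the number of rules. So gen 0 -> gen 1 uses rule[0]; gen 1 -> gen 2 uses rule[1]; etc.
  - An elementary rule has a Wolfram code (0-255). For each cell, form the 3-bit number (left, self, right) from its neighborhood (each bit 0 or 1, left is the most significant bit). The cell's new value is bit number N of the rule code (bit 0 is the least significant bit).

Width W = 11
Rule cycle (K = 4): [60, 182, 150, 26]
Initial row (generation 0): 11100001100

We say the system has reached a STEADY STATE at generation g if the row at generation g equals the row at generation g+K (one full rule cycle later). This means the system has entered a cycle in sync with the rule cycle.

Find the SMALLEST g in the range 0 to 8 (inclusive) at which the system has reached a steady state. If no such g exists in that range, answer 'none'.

Gen 0: 11100001100
Gen 1 (rule 60): 10010001010
Gen 2 (rule 182): 11111011111
Gen 3 (rule 150): 01110001110
Gen 4 (rule 26): 11001011001
Gen 5 (rule 60): 10101110101
Gen 6 (rule 182): 11110101111
Gen 7 (rule 150): 01100100110
Gen 8 (rule 26): 11011011101
Gen 9 (rule 60): 10110110011
Gen 10 (rule 182): 11001001100
Gen 11 (rule 150): 00111110010
Gen 12 (rule 26): 01100001101

Answer: none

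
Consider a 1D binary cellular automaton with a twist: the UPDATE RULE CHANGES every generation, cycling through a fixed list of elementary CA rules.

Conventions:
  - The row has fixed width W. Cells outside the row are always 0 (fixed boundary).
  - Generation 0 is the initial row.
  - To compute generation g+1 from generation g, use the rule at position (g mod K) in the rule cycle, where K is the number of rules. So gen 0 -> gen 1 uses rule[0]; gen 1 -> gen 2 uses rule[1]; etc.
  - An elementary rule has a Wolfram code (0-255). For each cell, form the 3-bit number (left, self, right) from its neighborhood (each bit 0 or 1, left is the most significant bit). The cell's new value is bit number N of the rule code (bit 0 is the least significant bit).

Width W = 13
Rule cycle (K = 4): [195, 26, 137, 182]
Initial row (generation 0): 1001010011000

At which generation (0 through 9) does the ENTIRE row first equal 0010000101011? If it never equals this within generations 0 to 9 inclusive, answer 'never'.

Gen 0: 1001010011000
Gen 1 (rule 195): 0010000101011
Gen 2 (rule 26): 0101001000010
Gen 3 (rule 137): 0000000011000
Gen 4 (rule 182): 0000000100100
Gen 5 (rule 195): 1111111001001
Gen 6 (rule 26): 1000000110110
Gen 7 (rule 137): 0011110100100
Gen 8 (rule 182): 0101101111110
Gen 9 (rule 195): 1000100111110

Answer: 1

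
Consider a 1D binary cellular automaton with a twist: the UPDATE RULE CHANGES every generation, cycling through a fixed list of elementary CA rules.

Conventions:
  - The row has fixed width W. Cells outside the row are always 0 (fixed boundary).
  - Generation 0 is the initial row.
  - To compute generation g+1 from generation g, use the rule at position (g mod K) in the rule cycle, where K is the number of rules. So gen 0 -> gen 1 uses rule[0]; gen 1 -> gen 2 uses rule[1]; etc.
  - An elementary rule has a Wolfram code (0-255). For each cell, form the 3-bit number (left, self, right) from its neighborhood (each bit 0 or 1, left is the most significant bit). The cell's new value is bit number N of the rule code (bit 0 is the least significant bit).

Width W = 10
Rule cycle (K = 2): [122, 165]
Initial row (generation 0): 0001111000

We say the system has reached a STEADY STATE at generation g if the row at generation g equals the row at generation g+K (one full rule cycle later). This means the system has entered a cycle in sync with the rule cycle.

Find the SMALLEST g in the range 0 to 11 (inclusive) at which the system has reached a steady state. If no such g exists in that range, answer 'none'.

Answer: 11

Derivation:
Gen 0: 0001111000
Gen 1 (rule 122): 0011001100
Gen 2 (rule 165): 1000000001
Gen 3 (rule 122): 0100000010
Gen 4 (rule 165): 0101111010
Gen 5 (rule 122): 1011001101
Gen 6 (rule 165): 1100000011
Gen 7 (rule 122): 1110000111
Gen 8 (rule 165): 0100110010
Gen 9 (rule 122): 1011111101
Gen 10 (rule 165): 1101111011
Gen 11 (rule 122): 1111001111
Gen 12 (rule 165): 0110000110
Gen 13 (rule 122): 1111001111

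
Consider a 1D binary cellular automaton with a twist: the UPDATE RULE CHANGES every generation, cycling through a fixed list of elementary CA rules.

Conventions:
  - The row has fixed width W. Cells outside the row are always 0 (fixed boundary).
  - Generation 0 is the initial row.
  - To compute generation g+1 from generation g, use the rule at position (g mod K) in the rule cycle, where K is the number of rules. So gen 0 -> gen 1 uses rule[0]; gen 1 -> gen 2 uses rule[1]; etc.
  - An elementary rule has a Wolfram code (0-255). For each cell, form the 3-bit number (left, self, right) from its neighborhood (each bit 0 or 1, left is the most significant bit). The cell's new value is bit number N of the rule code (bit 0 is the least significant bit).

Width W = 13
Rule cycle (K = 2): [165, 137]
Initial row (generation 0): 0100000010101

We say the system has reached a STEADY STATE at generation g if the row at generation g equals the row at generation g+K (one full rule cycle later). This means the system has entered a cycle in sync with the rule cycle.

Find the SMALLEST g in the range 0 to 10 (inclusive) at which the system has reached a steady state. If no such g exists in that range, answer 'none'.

Gen 0: 0100000010101
Gen 1 (rule 165): 0101111011111
Gen 2 (rule 137): 0001110011110
Gen 3 (rule 165): 1100100001100
Gen 4 (rule 137): 1000001101001
Gen 5 (rule 165): 1011100011001
Gen 6 (rule 137): 0011001010000
Gen 7 (rule 165): 1000001110111
Gen 8 (rule 137): 0011101100110
Gen 9 (rule 165): 1001010000000
Gen 10 (rule 137): 0000000111111
Gen 11 (rule 165): 1111110011110
Gen 12 (rule 137): 1111100011100

Answer: none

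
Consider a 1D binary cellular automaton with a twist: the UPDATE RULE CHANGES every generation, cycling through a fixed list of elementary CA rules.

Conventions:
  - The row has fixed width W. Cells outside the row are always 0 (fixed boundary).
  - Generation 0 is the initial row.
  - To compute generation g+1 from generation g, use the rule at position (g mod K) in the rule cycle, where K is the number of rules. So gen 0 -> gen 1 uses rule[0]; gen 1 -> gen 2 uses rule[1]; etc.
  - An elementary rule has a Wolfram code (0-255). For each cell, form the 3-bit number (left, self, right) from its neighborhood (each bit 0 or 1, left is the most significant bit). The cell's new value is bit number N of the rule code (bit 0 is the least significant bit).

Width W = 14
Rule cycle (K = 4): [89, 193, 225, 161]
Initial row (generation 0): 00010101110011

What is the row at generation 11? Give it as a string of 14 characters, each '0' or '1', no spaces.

Answer: 11000000111001

Derivation:
Gen 0: 00010101110011
Gen 1 (rule 89): 11000001011011
Gen 2 (rule 193): 01011100001001
Gen 3 (rule 225): 00101101100000
Gen 4 (rule 161): 10010010001111
Gen 5 (rule 89): 01001001101001
Gen 6 (rule 193): 00000000100000
Gen 7 (rule 225): 11111110001111
Gen 8 (rule 161): 01111100100110
Gen 9 (rule 89): 01000110010111
Gen 10 (rule 193): 00010010000011
Gen 11 (rule 225): 11000000111001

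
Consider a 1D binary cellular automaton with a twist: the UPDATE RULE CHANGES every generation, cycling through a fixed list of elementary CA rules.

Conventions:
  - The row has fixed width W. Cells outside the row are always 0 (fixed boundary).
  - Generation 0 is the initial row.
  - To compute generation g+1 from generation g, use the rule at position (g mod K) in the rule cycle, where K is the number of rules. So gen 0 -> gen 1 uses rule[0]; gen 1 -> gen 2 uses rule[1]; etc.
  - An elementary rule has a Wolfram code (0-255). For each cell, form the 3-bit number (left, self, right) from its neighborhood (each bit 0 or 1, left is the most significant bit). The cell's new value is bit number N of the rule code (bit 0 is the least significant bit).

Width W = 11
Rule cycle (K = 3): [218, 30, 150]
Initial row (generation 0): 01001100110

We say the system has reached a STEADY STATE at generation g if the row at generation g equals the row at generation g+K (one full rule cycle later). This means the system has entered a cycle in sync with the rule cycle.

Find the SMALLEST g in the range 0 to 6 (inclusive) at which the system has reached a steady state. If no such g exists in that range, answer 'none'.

Gen 0: 01001100110
Gen 1 (rule 218): 10111111111
Gen 2 (rule 30): 10100000000
Gen 3 (rule 150): 10110000000
Gen 4 (rule 218): 00111000000
Gen 5 (rule 30): 01100100000
Gen 6 (rule 150): 10011110000
Gen 7 (rule 218): 01111111000
Gen 8 (rule 30): 11000000100
Gen 9 (rule 150): 00100001110

Answer: none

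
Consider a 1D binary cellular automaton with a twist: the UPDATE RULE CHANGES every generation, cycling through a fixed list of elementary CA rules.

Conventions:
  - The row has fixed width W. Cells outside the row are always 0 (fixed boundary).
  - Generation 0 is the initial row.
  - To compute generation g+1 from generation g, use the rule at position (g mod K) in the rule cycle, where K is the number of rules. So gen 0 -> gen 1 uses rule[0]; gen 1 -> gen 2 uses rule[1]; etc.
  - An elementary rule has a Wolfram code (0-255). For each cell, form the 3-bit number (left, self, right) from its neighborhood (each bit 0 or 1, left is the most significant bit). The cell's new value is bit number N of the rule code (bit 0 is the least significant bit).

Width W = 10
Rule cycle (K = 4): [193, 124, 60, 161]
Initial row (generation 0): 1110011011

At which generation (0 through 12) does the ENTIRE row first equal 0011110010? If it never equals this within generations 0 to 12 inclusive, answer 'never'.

Gen 0: 1110011011
Gen 1 (rule 193): 0110001001
Gen 2 (rule 124): 0111001101
Gen 3 (rule 60): 0100101011
Gen 4 (rule 161): 0000010100
Gen 5 (rule 193): 1111000001
Gen 6 (rule 124): 1001100001
Gen 7 (rule 60): 1101010001
Gen 8 (rule 161): 0010100100
Gen 9 (rule 193): 1000000001
Gen 10 (rule 124): 1100000001
Gen 11 (rule 60): 1010000001
Gen 12 (rule 161): 0100111100

Answer: never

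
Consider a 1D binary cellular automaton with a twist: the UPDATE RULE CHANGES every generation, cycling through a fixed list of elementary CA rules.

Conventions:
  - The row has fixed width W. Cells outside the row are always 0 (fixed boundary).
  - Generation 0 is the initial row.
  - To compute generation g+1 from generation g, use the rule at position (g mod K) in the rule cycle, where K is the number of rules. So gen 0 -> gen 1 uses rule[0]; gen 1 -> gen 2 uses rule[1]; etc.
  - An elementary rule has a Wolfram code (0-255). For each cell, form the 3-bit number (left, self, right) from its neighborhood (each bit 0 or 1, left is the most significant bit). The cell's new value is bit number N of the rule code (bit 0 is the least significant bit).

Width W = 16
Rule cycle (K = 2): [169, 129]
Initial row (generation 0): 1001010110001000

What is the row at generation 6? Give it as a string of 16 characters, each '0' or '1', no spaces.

Answer: 0110001100111000

Derivation:
Gen 0: 1001010110001000
Gen 1 (rule 169): 0000101100100011
Gen 2 (rule 129): 1110000000001000
Gen 3 (rule 169): 1100111111100011
Gen 4 (rule 129): 0000011111001000
Gen 5 (rule 169): 1111011110000011
Gen 6 (rule 129): 0110001100111000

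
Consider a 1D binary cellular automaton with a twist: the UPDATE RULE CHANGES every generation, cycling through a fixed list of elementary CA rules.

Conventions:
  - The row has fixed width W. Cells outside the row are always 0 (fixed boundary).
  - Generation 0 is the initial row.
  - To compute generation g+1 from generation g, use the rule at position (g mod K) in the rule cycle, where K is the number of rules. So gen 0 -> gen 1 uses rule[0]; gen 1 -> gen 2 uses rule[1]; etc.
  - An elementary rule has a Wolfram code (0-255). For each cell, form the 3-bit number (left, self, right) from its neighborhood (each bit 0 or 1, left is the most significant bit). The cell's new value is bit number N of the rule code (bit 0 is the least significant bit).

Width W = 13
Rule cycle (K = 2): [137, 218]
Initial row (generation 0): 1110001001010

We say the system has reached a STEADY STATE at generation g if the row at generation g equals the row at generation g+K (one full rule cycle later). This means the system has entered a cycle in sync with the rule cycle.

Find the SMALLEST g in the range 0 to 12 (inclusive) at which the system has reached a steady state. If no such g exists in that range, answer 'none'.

Gen 0: 1110001001010
Gen 1 (rule 137): 1100100000000
Gen 2 (rule 218): 1111010000000
Gen 3 (rule 137): 1110000111111
Gen 4 (rule 218): 1111001111111
Gen 5 (rule 137): 1110001111110
Gen 6 (rule 218): 1111011111111
Gen 7 (rule 137): 1110011111110
Gen 8 (rule 218): 1111111111111
Gen 9 (rule 137): 1111111111110
Gen 10 (rule 218): 1111111111111
Gen 11 (rule 137): 1111111111110
Gen 12 (rule 218): 1111111111111
Gen 13 (rule 137): 1111111111110
Gen 14 (rule 218): 1111111111111

Answer: 8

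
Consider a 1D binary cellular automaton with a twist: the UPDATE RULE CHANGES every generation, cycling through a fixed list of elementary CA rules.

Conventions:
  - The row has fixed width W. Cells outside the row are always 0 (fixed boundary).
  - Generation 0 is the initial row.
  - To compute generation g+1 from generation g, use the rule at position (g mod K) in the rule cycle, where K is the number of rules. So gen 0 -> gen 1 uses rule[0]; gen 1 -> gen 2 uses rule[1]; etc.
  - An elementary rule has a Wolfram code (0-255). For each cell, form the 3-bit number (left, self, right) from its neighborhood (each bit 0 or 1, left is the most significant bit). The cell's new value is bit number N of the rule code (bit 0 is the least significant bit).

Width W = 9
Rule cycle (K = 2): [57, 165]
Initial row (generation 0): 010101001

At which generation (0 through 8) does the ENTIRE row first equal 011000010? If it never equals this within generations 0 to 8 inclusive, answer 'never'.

Answer: 3

Derivation:
Gen 0: 010101001
Gen 1 (rule 57): 001010100
Gen 2 (rule 165): 101111101
Gen 3 (rule 57): 011000010
Gen 4 (rule 165): 000011010
Gen 5 (rule 57): 111010101
Gen 6 (rule 165): 010111111
Gen 7 (rule 57): 001100000
Gen 8 (rule 165): 100001111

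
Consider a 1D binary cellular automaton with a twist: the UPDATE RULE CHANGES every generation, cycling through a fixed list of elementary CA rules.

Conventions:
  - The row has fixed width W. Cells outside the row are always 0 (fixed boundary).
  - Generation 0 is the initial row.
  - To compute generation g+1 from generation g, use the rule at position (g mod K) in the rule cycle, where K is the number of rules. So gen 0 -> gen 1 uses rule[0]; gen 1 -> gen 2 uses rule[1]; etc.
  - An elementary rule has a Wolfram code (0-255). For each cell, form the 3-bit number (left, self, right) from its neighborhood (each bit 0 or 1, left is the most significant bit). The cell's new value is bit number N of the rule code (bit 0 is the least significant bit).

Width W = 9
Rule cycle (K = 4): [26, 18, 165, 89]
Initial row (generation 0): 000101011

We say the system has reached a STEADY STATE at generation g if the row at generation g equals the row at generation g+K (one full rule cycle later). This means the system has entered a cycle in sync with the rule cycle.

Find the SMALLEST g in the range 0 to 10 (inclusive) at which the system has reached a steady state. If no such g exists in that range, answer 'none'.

Answer: 5

Derivation:
Gen 0: 000101011
Gen 1 (rule 26): 001000010
Gen 2 (rule 18): 010100101
Gen 3 (rule 165): 011100111
Gen 4 (rule 89): 010110101
Gen 5 (rule 26): 100100000
Gen 6 (rule 18): 011010000
Gen 7 (rule 165): 000110111
Gen 8 (rule 89): 110110101
Gen 9 (rule 26): 100100000
Gen 10 (rule 18): 011010000
Gen 11 (rule 165): 000110111
Gen 12 (rule 89): 110110101
Gen 13 (rule 26): 100100000
Gen 14 (rule 18): 011010000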